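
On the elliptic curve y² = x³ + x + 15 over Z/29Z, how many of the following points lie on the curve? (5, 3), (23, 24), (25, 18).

2

(5, 3): 3² ≡ 9, rhs ≡ 0 → off.
(23, 24): 24² ≡ 25, rhs ≡ 25 → on.
(25, 18): 18² ≡ 5, rhs ≡ 5 → on.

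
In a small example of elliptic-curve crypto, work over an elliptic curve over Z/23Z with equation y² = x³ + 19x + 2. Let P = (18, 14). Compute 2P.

(12, 16)

tangent at (18, 14): λ = (3·18² + 19)/(2·14) ≡ 2/5. 5⁻¹ ≡ 14 (mod 23), so λ ≡ 2·14 ≡ 5.
  x = λ² - 18 - 18 = 25 - 36 ≡ 12; y = λ·(18 - 12) - 14 ≡ 16. → (12, 16)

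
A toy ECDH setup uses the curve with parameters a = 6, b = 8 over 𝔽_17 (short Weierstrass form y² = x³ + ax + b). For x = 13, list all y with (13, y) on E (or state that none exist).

x³ + 6x + 8 = 2283 ≡ 5 (mod 17).
5 is a non-residue mod 17; no y exists.

none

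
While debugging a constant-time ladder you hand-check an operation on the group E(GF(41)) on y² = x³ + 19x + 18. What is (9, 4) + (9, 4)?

tangent at (9, 4): λ = (3·9² + 19)/(2·4) ≡ 16/8. 8⁻¹ ≡ 36 (mod 41), so λ ≡ 16·36 ≡ 2.
  x = λ² - 9 - 9 = 4 - 18 ≡ 27; y = λ·(9 - 27) - 4 ≡ 1. → (27, 1)

(27, 1)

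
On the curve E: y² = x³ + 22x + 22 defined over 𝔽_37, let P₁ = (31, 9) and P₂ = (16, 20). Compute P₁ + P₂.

(31, 9) + (16, 20). λ = (20 - 9)/(16 - 31) ≡ 11/22 mod 37. 22⁻¹ ≡ 32 (mod 37), so λ ≡ 19.
  x = λ² - 31 - 16 = 361 - 47 ≡ 18; y = λ·(31 - 18) - 9 ≡ 16. → (18, 16)

(18, 16)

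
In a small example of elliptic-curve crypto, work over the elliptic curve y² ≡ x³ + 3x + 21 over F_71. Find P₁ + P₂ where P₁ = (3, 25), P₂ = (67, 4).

(10, 25)

(3, 25) + (67, 4). λ = (4 - 25)/(67 - 3) ≡ 50/64 mod 71. 64⁻¹ ≡ 10 (mod 71) since 64·10 = 640 ≡ 1, so λ ≡ 3.
  x = λ² - 3 - 67 = 9 - 70 ≡ 10; y = λ·(3 - 10) - 25 ≡ 25. → (10, 25)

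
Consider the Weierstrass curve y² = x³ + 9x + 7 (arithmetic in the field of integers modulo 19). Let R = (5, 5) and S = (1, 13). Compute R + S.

(17, 0)

(5, 5) + (1, 13). λ = (13 - 5)/(1 - 5) ≡ 8/15 mod 19. 15⁻¹ ≡ 14 (mod 19), so λ ≡ 17.
  x = λ² - 5 - 1 = 289 - 6 ≡ 17; y = λ·(5 - 17) - 5 ≡ 0. → (17, 0)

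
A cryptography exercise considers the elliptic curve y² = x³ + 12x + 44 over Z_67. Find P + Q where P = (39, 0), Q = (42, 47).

(23, 5)

(39, 0) + (42, 47). λ = (47 - 0)/(42 - 39) ≡ 47/3 mod 67. 3⁻¹ ≡ 45 (mod 67) since 3·45 = 135 ≡ 1, so λ ≡ 38.
  x = λ² - 39 - 42 = 1444 - 81 ≡ 23; y = λ·(39 - 23) - 0 ≡ 5. → (23, 5)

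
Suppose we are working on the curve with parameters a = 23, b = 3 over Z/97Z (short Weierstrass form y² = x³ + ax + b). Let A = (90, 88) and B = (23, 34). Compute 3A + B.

(22, 83)

First 3A:
Repeated addition: build up to 3A.
2A: tangent at (90, 88): λ = (3·90² + 23)/(2·88) ≡ 73/79. 79⁻¹ ≡ 70 (mod 97), so λ ≡ 73·70 ≡ 66.
  x = λ² - 90 - 90 = 4356 - 180 ≡ 5; y = λ·(90 - 5) - 88 ≡ 90. → (5, 90)
3A: (5, 90) + (90, 88). λ = (88 - 90)/(90 - 5) ≡ 95/85 mod 97. 85⁻¹ ≡ 8 (mod 97), so λ ≡ 81.
  x = λ² - 5 - 90 = 6561 - 95 ≡ 64; y = λ·(5 - 64) - 90 ≡ 78. → (64, 78)
3A = (64, 78).
Finally 3A + B:
(64, 78) + (23, 34). λ = (34 - 78)/(23 - 64) ≡ 53/56 mod 97. 56⁻¹ ≡ 26 (mod 97) since 56·26 = 1456 ≡ 1, so λ ≡ 20.
  x = λ² - 64 - 23 = 400 - 87 ≡ 22; y = λ·(64 - 22) - 78 ≡ 83. → (22, 83)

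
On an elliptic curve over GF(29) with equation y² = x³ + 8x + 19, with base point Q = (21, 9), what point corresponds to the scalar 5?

Double-and-add on 5 = (101)₂. Start with Q = (21, 9) for the leading 1-bit.
double: tangent at (21, 9): λ = (3·21² + 8)/(2·9) ≡ 26/18. 18⁻¹ ≡ 21 (mod 29), so λ ≡ 26·21 ≡ 24.
  x = λ² - 21 - 21 = 576 - 42 ≡ 12; y = λ·(21 - 12) - 9 ≡ 4. → (12, 4)
double: tangent at (12, 4): λ = (3·12² + 8)/(2·4) ≡ 5/8. 8⁻¹ ≡ 11 (mod 29) since 8·11 = 88 ≡ 1, so λ ≡ 5·11 ≡ 26.
  x = λ² - 12 - 12 = 676 - 24 ≡ 14; y = λ·(12 - 14) - 4 ≡ 2. → (14, 2)
add Q: (14, 2) + (21, 9). λ = (9 - 2)/(21 - 14) ≡ 7/7 mod 29. 7⁻¹ ≡ 25 (mod 29), so λ ≡ 1.
  x = λ² - 14 - 21 = 1 - 35 ≡ 24; y = λ·(14 - 24) - 2 ≡ 17. → (24, 17)

(24, 17)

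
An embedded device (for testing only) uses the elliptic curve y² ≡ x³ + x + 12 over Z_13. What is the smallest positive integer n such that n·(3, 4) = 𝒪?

3

2P: tangent at (3, 4): λ = (3·3² + 1)/(2·4) ≡ 2/8. 8⁻¹ ≡ 5 (mod 13), so λ ≡ 2·5 ≡ 10.
  x = λ² - 3 - 3 = 100 - 6 ≡ 3; y = λ·(3 - 3) - 4 ≡ 9. → (3, 9)
3P: (3, 9) + (3, 4): same x and y₁ ≡ -y₂, so the sum is 𝒪.
3P = 𝒪, so the order is 3.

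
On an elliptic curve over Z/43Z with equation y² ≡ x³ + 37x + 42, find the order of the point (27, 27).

2P: tangent at (27, 27): λ = (3·27² + 37)/(2·27) ≡ 31/11. 11⁻¹ ≡ 4 (mod 43), so λ ≡ 31·4 ≡ 38.
  x = λ² - 27 - 27 = 1444 - 54 ≡ 14; y = λ·(27 - 14) - 27 ≡ 37. → (14, 37)
3P: (14, 37) + (27, 27). λ = (27 - 37)/(27 - 14) ≡ 33/13 mod 43. 13⁻¹ ≡ 10 (mod 43) since 13·10 = 130 ≡ 1, so λ ≡ 29.
  x = λ² - 14 - 27 = 841 - 41 ≡ 26; y = λ·(14 - 26) - 37 ≡ 2. → (26, 2)
4P: (26, 2) + (27, 27). λ = (27 - 2)/(27 - 26) ≡ 25/1 mod 43. 1⁻¹ ≡ 1 (mod 43) since 1·1 = 1 ≡ 1, so λ ≡ 25.
  x = λ² - 26 - 27 = 625 - 53 ≡ 13; y = λ·(26 - 13) - 2 ≡ 22. → (13, 22)
5P: (13, 22) + (27, 27). λ = (27 - 22)/(27 - 13) ≡ 5/14 mod 43. 14⁻¹ ≡ 40 (mod 43) since 14·40 = 560 ≡ 1, so λ ≡ 28.
  x = λ² - 13 - 27 = 784 - 40 ≡ 13; y = λ·(13 - 13) - 22 ≡ 21. → (13, 21)
6P: (13, 21) + (27, 27). λ = (27 - 21)/(27 - 13) ≡ 6/14 mod 43. 14⁻¹ ≡ 40 (mod 43), so λ ≡ 25.
  x = λ² - 13 - 27 = 625 - 40 ≡ 26; y = λ·(13 - 26) - 21 ≡ 41. → (26, 41)
7P: (26, 41) + (27, 27). λ = (27 - 41)/(27 - 26) ≡ 29/1 mod 43. 1⁻¹ ≡ 1 (mod 43), so λ ≡ 29.
  x = λ² - 26 - 27 = 841 - 53 ≡ 14; y = λ·(26 - 14) - 41 ≡ 6. → (14, 6)
8P: (14, 6) + (27, 27). λ = (27 - 6)/(27 - 14) ≡ 21/13 mod 43. 13⁻¹ ≡ 10 (mod 43) since 13·10 = 130 ≡ 1, so λ ≡ 38.
  x = λ² - 14 - 27 = 1444 - 41 ≡ 27; y = λ·(14 - 27) - 6 ≡ 16. → (27, 16)
9P: (27, 16) + (27, 27): same x and y₁ ≡ -y₂, so the sum is the point at infinity.
9P = the point at infinity, so the order is 9.

9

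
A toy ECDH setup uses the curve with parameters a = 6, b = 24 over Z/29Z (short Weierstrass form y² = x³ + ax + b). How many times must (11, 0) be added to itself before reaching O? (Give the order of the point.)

2

2P: (11, 0) + (11, 0): same x and y₁ ≡ -y₂, so the sum is O.
2P = O, so the order is 2.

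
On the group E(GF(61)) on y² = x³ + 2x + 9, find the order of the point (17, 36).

2P: tangent at (17, 36): λ = (3·17² + 2)/(2·36) ≡ 15/11. 11⁻¹ ≡ 50 (mod 61), so λ ≡ 15·50 ≡ 18.
  x = λ² - 17 - 17 = 324 - 34 ≡ 46; y = λ·(17 - 46) - 36 ≡ 52. → (46, 52)
3P: (46, 52) + (17, 36). λ = (36 - 52)/(17 - 46) ≡ 45/32 mod 61. 32⁻¹ ≡ 21 (mod 61), so λ ≡ 30.
  x = λ² - 46 - 17 = 900 - 63 ≡ 44; y = λ·(46 - 44) - 52 ≡ 8. → (44, 8)
4P: (44, 8) + (17, 36). λ = (36 - 8)/(17 - 44) ≡ 28/34 mod 61. 34⁻¹ ≡ 9 (mod 61), so λ ≡ 8.
  x = λ² - 44 - 17 = 64 - 61 ≡ 3; y = λ·(44 - 3) - 8 ≡ 15. → (3, 15)
5P: (3, 15) + (17, 36). λ = (36 - 15)/(17 - 3) ≡ 21/14 mod 61. 14⁻¹ ≡ 48 (mod 61) since 14·48 = 672 ≡ 1, so λ ≡ 32.
  x = λ² - 3 - 17 = 1024 - 20 ≡ 28; y = λ·(3 - 28) - 15 ≡ 39. → (28, 39)
6P: (28, 39) + (17, 36). λ = (36 - 39)/(17 - 28) ≡ 58/50 mod 61. 50⁻¹ ≡ 11 (mod 61), so λ ≡ 28.
  x = λ² - 28 - 17 = 784 - 45 ≡ 7; y = λ·(28 - 7) - 39 ≡ 0. → (7, 0)
7P: (7, 0) + (17, 36). λ = (36 - 0)/(17 - 7) ≡ 36/10 mod 61. 10⁻¹ ≡ 55 (mod 61), so λ ≡ 28.
  x = λ² - 7 - 17 = 784 - 24 ≡ 28; y = λ·(7 - 28) - 0 ≡ 22. → (28, 22)
8P: (28, 22) + (17, 36). λ = (36 - 22)/(17 - 28) ≡ 14/50 mod 61. 50⁻¹ ≡ 11 (mod 61) since 50·11 = 550 ≡ 1, so λ ≡ 32.
  x = λ² - 28 - 17 = 1024 - 45 ≡ 3; y = λ·(28 - 3) - 22 ≡ 46. → (3, 46)
9P: (3, 46) + (17, 36). λ = (36 - 46)/(17 - 3) ≡ 51/14 mod 61. 14⁻¹ ≡ 48 (mod 61) since 14·48 = 672 ≡ 1, so λ ≡ 8.
  x = λ² - 3 - 17 = 64 - 20 ≡ 44; y = λ·(3 - 44) - 46 ≡ 53. → (44, 53)
10P: (44, 53) + (17, 36). λ = (36 - 53)/(17 - 44) ≡ 44/34 mod 61. 34⁻¹ ≡ 9 (mod 61) since 34·9 = 306 ≡ 1, so λ ≡ 30.
  x = λ² - 44 - 17 = 900 - 61 ≡ 46; y = λ·(44 - 46) - 53 ≡ 9. → (46, 9)
11P: (46, 9) + (17, 36). λ = (36 - 9)/(17 - 46) ≡ 27/32 mod 61. 32⁻¹ ≡ 21 (mod 61) since 32·21 = 672 ≡ 1, so λ ≡ 18.
  x = λ² - 46 - 17 = 324 - 63 ≡ 17; y = λ·(46 - 17) - 9 ≡ 25. → (17, 25)
12P: (17, 25) + (17, 36): same x and y₁ ≡ -y₂, so the sum is O.
12P = O, so the order is 12.

12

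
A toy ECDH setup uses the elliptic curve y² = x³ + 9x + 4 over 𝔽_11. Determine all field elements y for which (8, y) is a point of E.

4, 7

x³ + 9x + 4 = 588 ≡ 5 (mod 11).
Square roots of 5 mod 11: 4 and 7 (since 4² = 16 ≡ 5).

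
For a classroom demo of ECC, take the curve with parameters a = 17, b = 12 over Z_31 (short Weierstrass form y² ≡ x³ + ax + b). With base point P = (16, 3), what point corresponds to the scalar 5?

(8, 3)

Repeated addition: build up to 5P.
2P: tangent at (16, 3): λ = (3·16² + 17)/(2·3) ≡ 10/6. 6⁻¹ ≡ 26 (mod 31) since 6·26 = 156 ≡ 1, so λ ≡ 10·26 ≡ 12.
  x = λ² - 16 - 16 = 144 - 32 ≡ 19; y = λ·(16 - 19) - 3 ≡ 23. → (19, 23)
3P: (19, 23) + (16, 3). λ = (3 - 23)/(16 - 19) ≡ 11/28 mod 31. 28⁻¹ ≡ 10 (mod 31) since 28·10 = 280 ≡ 1, so λ ≡ 17.
  x = λ² - 19 - 16 = 289 - 35 ≡ 6; y = λ·(19 - 6) - 23 ≡ 12. → (6, 12)
4P: (6, 12) + (16, 3). λ = (3 - 12)/(16 - 6) ≡ 22/10 mod 31. 10⁻¹ ≡ 28 (mod 31), so λ ≡ 27.
  x = λ² - 6 - 16 = 729 - 22 ≡ 25; y = λ·(6 - 25) - 12 ≡ 2. → (25, 2)
5P: (25, 2) + (16, 3). λ = (3 - 2)/(16 - 25) ≡ 1/22 mod 31. 22⁻¹ ≡ 24 (mod 31), so λ ≡ 24.
  x = λ² - 25 - 16 = 576 - 41 ≡ 8; y = λ·(25 - 8) - 2 ≡ 3. → (8, 3)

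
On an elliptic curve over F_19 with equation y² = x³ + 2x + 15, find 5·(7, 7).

Write Q = (7, 7).
Double-and-add on 5 = (101)₂. Start with Q = (7, 7) for the leading 1-bit.
double: tangent at (7, 7): λ = (3·7² + 2)/(2·7) ≡ 16/14. 14⁻¹ ≡ 15 (mod 19), so λ ≡ 16·15 ≡ 12.
  x = λ² - 7 - 7 = 144 - 14 ≡ 16; y = λ·(7 - 16) - 7 ≡ 18. → (16, 18)
double: tangent at (16, 18): λ = (3·16² + 2)/(2·18) ≡ 10/17. 17⁻¹ ≡ 9 (mod 19), so λ ≡ 10·9 ≡ 14.
  x = λ² - 16 - 16 = 196 - 32 ≡ 12; y = λ·(16 - 12) - 18 ≡ 0. → (12, 0)
add Q: (12, 0) + (7, 7). λ = (7 - 0)/(7 - 12) ≡ 7/14 mod 19. 14⁻¹ ≡ 15 (mod 19) since 14·15 = 210 ≡ 1, so λ ≡ 10.
  x = λ² - 12 - 7 = 100 - 19 ≡ 5; y = λ·(12 - 5) - 0 ≡ 13. → (5, 13)

(5, 13)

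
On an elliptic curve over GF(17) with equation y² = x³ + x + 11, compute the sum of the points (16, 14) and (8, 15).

(16, 14) + (8, 15). λ = (15 - 14)/(8 - 16) ≡ 1/9 mod 17. 9⁻¹ ≡ 2 (mod 17) since 9·2 = 18 ≡ 1, so λ ≡ 2.
  x = λ² - 16 - 8 = 4 - 24 ≡ 14; y = λ·(16 - 14) - 14 ≡ 7. → (14, 7)

(14, 7)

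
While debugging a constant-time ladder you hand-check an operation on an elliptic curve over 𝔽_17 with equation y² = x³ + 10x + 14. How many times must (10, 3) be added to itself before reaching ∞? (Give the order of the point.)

10

2P: tangent at (10, 3): λ = (3·10² + 10)/(2·3) ≡ 4/6. 6⁻¹ ≡ 3 (mod 17), so λ ≡ 4·3 ≡ 12.
  x = λ² - 10 - 10 = 144 - 20 ≡ 5; y = λ·(10 - 5) - 3 ≡ 6. → (5, 6)
3P: (5, 6) + (10, 3). λ = (3 - 6)/(10 - 5) ≡ 14/5 mod 17. 5⁻¹ ≡ 7 (mod 17), so λ ≡ 13.
  x = λ² - 5 - 10 = 169 - 15 ≡ 1; y = λ·(5 - 1) - 6 ≡ 12. → (1, 12)
4P: (1, 12) + (10, 3). λ = (3 - 12)/(10 - 1) ≡ 8/9 mod 17. 9⁻¹ ≡ 2 (mod 17), so λ ≡ 16.
  x = λ² - 1 - 10 = 256 - 11 ≡ 7; y = λ·(1 - 7) - 12 ≡ 11. → (7, 11)
5P: (7, 11) + (10, 3). λ = (3 - 11)/(10 - 7) ≡ 9/3 mod 17. 3⁻¹ ≡ 6 (mod 17), so λ ≡ 3.
  x = λ² - 7 - 10 = 9 - 17 ≡ 9; y = λ·(7 - 9) - 11 ≡ 0. → (9, 0)
6P: (9, 0) + (10, 3). λ = (3 - 0)/(10 - 9) ≡ 3/1 mod 17. 1⁻¹ ≡ 1 (mod 17) since 1·1 = 1 ≡ 1, so λ ≡ 3.
  x = λ² - 9 - 10 = 9 - 19 ≡ 7; y = λ·(9 - 7) - 0 ≡ 6. → (7, 6)
7P: (7, 6) + (10, 3). λ = (3 - 6)/(10 - 7) ≡ 14/3 mod 17. 3⁻¹ ≡ 6 (mod 17), so λ ≡ 16.
  x = λ² - 7 - 10 = 256 - 17 ≡ 1; y = λ·(7 - 1) - 6 ≡ 5. → (1, 5)
8P: (1, 5) + (10, 3). λ = (3 - 5)/(10 - 1) ≡ 15/9 mod 17. 9⁻¹ ≡ 2 (mod 17), so λ ≡ 13.
  x = λ² - 1 - 10 = 169 - 11 ≡ 5; y = λ·(1 - 5) - 5 ≡ 11. → (5, 11)
9P: (5, 11) + (10, 3). λ = (3 - 11)/(10 - 5) ≡ 9/5 mod 17. 5⁻¹ ≡ 7 (mod 17), so λ ≡ 12.
  x = λ² - 5 - 10 = 144 - 15 ≡ 10; y = λ·(5 - 10) - 11 ≡ 14. → (10, 14)
10P: (10, 14) + (10, 3): same x and y₁ ≡ -y₂, so the sum is ∞.
10P = ∞, so the order is 10.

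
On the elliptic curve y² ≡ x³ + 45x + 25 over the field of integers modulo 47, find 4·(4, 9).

(44, 45)

Write G = (4, 9).
Double-and-add on 4 = (100)₂. Start with G = (4, 9) for the leading 1-bit.
double: tangent at (4, 9): λ = (3·4² + 45)/(2·9) ≡ 46/18. 18⁻¹ ≡ 34 (mod 47) since 18·34 = 612 ≡ 1, so λ ≡ 46·34 ≡ 13.
  x = λ² - 4 - 4 = 169 - 8 ≡ 20; y = λ·(4 - 20) - 9 ≡ 18. → (20, 18)
double: tangent at (20, 18): λ = (3·20² + 45)/(2·18) ≡ 23/36. 36⁻¹ ≡ 17 (mod 47), so λ ≡ 23·17 ≡ 15.
  x = λ² - 20 - 20 = 225 - 40 ≡ 44; y = λ·(20 - 44) - 18 ≡ 45. → (44, 45)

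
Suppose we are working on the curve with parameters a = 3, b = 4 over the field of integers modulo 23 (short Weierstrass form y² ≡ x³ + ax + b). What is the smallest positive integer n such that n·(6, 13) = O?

12

2P: tangent at (6, 13): λ = (3·6² + 3)/(2·13) ≡ 19/3. 3⁻¹ ≡ 8 (mod 23) since 3·8 = 24 ≡ 1, so λ ≡ 19·8 ≡ 14.
  x = λ² - 6 - 6 = 196 - 12 ≡ 0; y = λ·(6 - 0) - 13 ≡ 2. → (0, 2)
3P: (0, 2) + (6, 13). λ = (13 - 2)/(6 - 0) ≡ 11/6 mod 23. 6⁻¹ ≡ 4 (mod 23) since 6·4 = 24 ≡ 1, so λ ≡ 21.
  x = λ² - 0 - 6 = 441 - 6 ≡ 21; y = λ·(0 - 21) - 2 ≡ 17. → (21, 17)
4P: (21, 17) + (6, 13). λ = (13 - 17)/(6 - 21) ≡ 19/8 mod 23. 8⁻¹ ≡ 3 (mod 23), so λ ≡ 11.
  x = λ² - 21 - 6 = 121 - 27 ≡ 2; y = λ·(21 - 2) - 17 ≡ 8. → (2, 8)
5P: (2, 8) + (6, 13). λ = (13 - 8)/(6 - 2) ≡ 5/4 mod 23. 4⁻¹ ≡ 6 (mod 23), so λ ≡ 7.
  x = λ² - 2 - 6 = 49 - 8 ≡ 18; y = λ·(2 - 18) - 8 ≡ 18. → (18, 18)
6P: (18, 18) + (6, 13). λ = (13 - 18)/(6 - 18) ≡ 18/11 mod 23. 11⁻¹ ≡ 21 (mod 23), so λ ≡ 10.
  x = λ² - 18 - 6 = 100 - 24 ≡ 7; y = λ·(18 - 7) - 18 ≡ 0. → (7, 0)
7P: (7, 0) + (6, 13). λ = (13 - 0)/(6 - 7) ≡ 13/22 mod 23. 22⁻¹ ≡ 22 (mod 23) since 22·22 = 484 ≡ 1, so λ ≡ 10.
  x = λ² - 7 - 6 = 100 - 13 ≡ 18; y = λ·(7 - 18) - 0 ≡ 5. → (18, 5)
8P: (18, 5) + (6, 13). λ = (13 - 5)/(6 - 18) ≡ 8/11 mod 23. 11⁻¹ ≡ 21 (mod 23) since 11·21 = 231 ≡ 1, so λ ≡ 7.
  x = λ² - 18 - 6 = 49 - 24 ≡ 2; y = λ·(18 - 2) - 5 ≡ 15. → (2, 15)
9P: (2, 15) + (6, 13). λ = (13 - 15)/(6 - 2) ≡ 21/4 mod 23. 4⁻¹ ≡ 6 (mod 23), so λ ≡ 11.
  x = λ² - 2 - 6 = 121 - 8 ≡ 21; y = λ·(2 - 21) - 15 ≡ 6. → (21, 6)
10P: (21, 6) + (6, 13). λ = (13 - 6)/(6 - 21) ≡ 7/8 mod 23. 8⁻¹ ≡ 3 (mod 23), so λ ≡ 21.
  x = λ² - 21 - 6 = 441 - 27 ≡ 0; y = λ·(21 - 0) - 6 ≡ 21. → (0, 21)
11P: (0, 21) + (6, 13). λ = (13 - 21)/(6 - 0) ≡ 15/6 mod 23. 6⁻¹ ≡ 4 (mod 23), so λ ≡ 14.
  x = λ² - 0 - 6 = 196 - 6 ≡ 6; y = λ·(0 - 6) - 21 ≡ 10. → (6, 10)
12P: (6, 10) + (6, 13): same x and y₁ ≡ -y₂, so the sum is O.
12P = O, so the order is 12.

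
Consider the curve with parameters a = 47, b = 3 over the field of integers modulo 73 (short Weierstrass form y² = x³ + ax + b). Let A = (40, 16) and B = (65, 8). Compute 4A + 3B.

First 4A:
Repeated addition: build up to 4A.
2A: tangent at (40, 16): λ = (3·40² + 47)/(2·16) ≡ 29/32. 32⁻¹ ≡ 16 (mod 73) since 32·16 = 512 ≡ 1, so λ ≡ 29·16 ≡ 26.
  x = λ² - 40 - 40 = 676 - 80 ≡ 12; y = λ·(40 - 12) - 16 ≡ 55. → (12, 55)
3A: (12, 55) + (40, 16). λ = (16 - 55)/(40 - 12) ≡ 34/28 mod 73. 28⁻¹ ≡ 60 (mod 73) since 28·60 = 1680 ≡ 1, so λ ≡ 69.
  x = λ² - 12 - 40 = 4761 - 52 ≡ 37; y = λ·(12 - 37) - 55 ≡ 45. → (37, 45)
4A: (37, 45) + (40, 16). λ = (16 - 45)/(40 - 37) ≡ 44/3 mod 73. 3⁻¹ ≡ 49 (mod 73), so λ ≡ 39.
  x = λ² - 37 - 40 = 1521 - 77 ≡ 57; y = λ·(37 - 57) - 45 ≡ 51. → (57, 51)
4A = (57, 51).
Next 3B:
Repeated addition: build up to 3B.
2B: tangent at (65, 8): λ = (3·65² + 47)/(2·8) ≡ 20/16. 16⁻¹ ≡ 32 (mod 73), so λ ≡ 20·32 ≡ 56.
  x = λ² - 65 - 65 = 3136 - 130 ≡ 13; y = λ·(65 - 13) - 8 ≡ 57. → (13, 57)
3B: (13, 57) + (65, 8). λ = (8 - 57)/(65 - 13) ≡ 24/52 mod 73. 52⁻¹ ≡ 66 (mod 73), so λ ≡ 51.
  x = λ² - 13 - 65 = 2601 - 78 ≡ 41; y = λ·(13 - 41) - 57 ≡ 48. → (41, 48)
3B = (41, 48).
Finally 4A + 3B:
(57, 51) + (41, 48). λ = (48 - 51)/(41 - 57) ≡ 70/57 mod 73. 57⁻¹ ≡ 41 (mod 73), so λ ≡ 23.
  x = λ² - 57 - 41 = 529 - 98 ≡ 66; y = λ·(57 - 66) - 51 ≡ 34. → (66, 34)

(66, 34)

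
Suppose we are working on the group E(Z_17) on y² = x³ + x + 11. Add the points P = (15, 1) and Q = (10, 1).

(9, 16)

(15, 1) + (10, 1). λ = (1 - 1)/(10 - 15) ≡ 0/12 mod 17. 12⁻¹ ≡ 10 (mod 17) since 12·10 = 120 ≡ 1, so λ ≡ 0.
  x = λ² - 15 - 10 = 0 - 25 ≡ 9; y = λ·(15 - 9) - 1 ≡ 16. → (9, 16)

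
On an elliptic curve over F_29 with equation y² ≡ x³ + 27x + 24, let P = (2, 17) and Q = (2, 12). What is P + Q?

O

The two points share x = 2 and their y-coordinates satisfy 17 + 12 ≡ 0 (mod 29), so they are inverses. Their sum is the point at infinity.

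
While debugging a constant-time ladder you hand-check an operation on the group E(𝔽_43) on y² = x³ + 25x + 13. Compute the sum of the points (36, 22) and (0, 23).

(0, 20)

(36, 22) + (0, 23). λ = (23 - 22)/(0 - 36) ≡ 1/7 mod 43. 7⁻¹ ≡ 37 (mod 43) since 7·37 = 259 ≡ 1, so λ ≡ 37.
  x = λ² - 36 - 0 = 1369 - 36 ≡ 0; y = λ·(36 - 0) - 22 ≡ 20. → (0, 20)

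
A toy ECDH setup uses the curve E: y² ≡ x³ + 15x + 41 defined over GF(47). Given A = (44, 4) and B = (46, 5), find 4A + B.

(5, 37)

First 4A:
Double-and-add on 4 = (100)₂. Start with A = (44, 4) for the leading 1-bit.
double: tangent at (44, 4): λ = (3·44² + 15)/(2·4) ≡ 42/8. 8⁻¹ ≡ 6 (mod 47) since 8·6 = 48 ≡ 1, so λ ≡ 42·6 ≡ 17.
  x = λ² - 44 - 44 = 289 - 88 ≡ 13; y = λ·(44 - 13) - 4 ≡ 6. → (13, 6)
double: tangent at (13, 6): λ = (3·13² + 15)/(2·6) ≡ 5/12. 12⁻¹ ≡ 4 (mod 47), so λ ≡ 5·4 ≡ 20.
  x = λ² - 13 - 13 = 400 - 26 ≡ 45; y = λ·(13 - 45) - 6 ≡ 12. → (45, 12)
4A = (45, 12).
Finally 4A + B:
(45, 12) + (46, 5). λ = (5 - 12)/(46 - 45) ≡ 40/1 mod 47. 1⁻¹ ≡ 1 (mod 47), so λ ≡ 40.
  x = λ² - 45 - 46 = 1600 - 91 ≡ 5; y = λ·(45 - 5) - 12 ≡ 37. → (5, 37)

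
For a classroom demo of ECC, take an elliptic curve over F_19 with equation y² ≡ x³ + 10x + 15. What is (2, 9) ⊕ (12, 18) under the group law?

(2, 9) + (12, 18). λ = (18 - 9)/(12 - 2) ≡ 9/10 mod 19. 10⁻¹ ≡ 2 (mod 19), so λ ≡ 18.
  x = λ² - 2 - 12 = 324 - 14 ≡ 6; y = λ·(2 - 6) - 9 ≡ 14. → (6, 14)

(6, 14)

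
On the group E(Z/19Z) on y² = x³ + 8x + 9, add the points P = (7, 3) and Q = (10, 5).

(7, 3) + (10, 5). λ = (5 - 3)/(10 - 7) ≡ 2/3 mod 19. 3⁻¹ ≡ 13 (mod 19), so λ ≡ 7.
  x = λ² - 7 - 10 = 49 - 17 ≡ 13; y = λ·(7 - 13) - 3 ≡ 12. → (13, 12)

(13, 12)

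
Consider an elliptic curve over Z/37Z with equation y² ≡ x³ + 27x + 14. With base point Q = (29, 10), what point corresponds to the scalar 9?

Double-and-add on 9 = (1001)₂. Start with Q = (29, 10) for the leading 1-bit.
double: tangent at (29, 10): λ = (3·29² + 27)/(2·10) ≡ 34/20. 20⁻¹ ≡ 13 (mod 37), so λ ≡ 34·13 ≡ 35.
  x = λ² - 29 - 29 = 1225 - 58 ≡ 20; y = λ·(29 - 20) - 10 ≡ 9. → (20, 9)
double: tangent at (20, 9): λ = (3·20² + 27)/(2·9) ≡ 6/18. 18⁻¹ ≡ 35 (mod 37) since 18·35 = 630 ≡ 1, so λ ≡ 6·35 ≡ 25.
  x = λ² - 20 - 20 = 625 - 40 ≡ 30; y = λ·(20 - 30) - 9 ≡ 0. → (30, 0)
double: (30, 0) + (30, 0): same x and y₁ ≡ -y₂, so the sum is O.
add Q: O + (29, 10) = (29, 10) (identity).

(29, 10)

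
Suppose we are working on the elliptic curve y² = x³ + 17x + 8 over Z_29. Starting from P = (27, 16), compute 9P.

Double-and-add on 9 = (1001)₂. Start with P = (27, 16) for the leading 1-bit.
double: tangent at (27, 16): λ = (3·27² + 17)/(2·16) ≡ 0/3. 3⁻¹ ≡ 10 (mod 29), so λ ≡ 0·10 ≡ 0.
  x = λ² - 27 - 27 = 0 - 54 ≡ 4; y = λ·(27 - 4) - 16 ≡ 13. → (4, 13)
double: tangent at (4, 13): λ = (3·4² + 17)/(2·13) ≡ 7/26. 26⁻¹ ≡ 19 (mod 29), so λ ≡ 7·19 ≡ 17.
  x = λ² - 4 - 4 = 289 - 8 ≡ 20; y = λ·(4 - 20) - 13 ≡ 5. → (20, 5)
double: tangent at (20, 5): λ = (3·20² + 17)/(2·5) ≡ 28/10. 10⁻¹ ≡ 3 (mod 29), so λ ≡ 28·3 ≡ 26.
  x = λ² - 20 - 20 = 676 - 40 ≡ 27; y = λ·(20 - 27) - 5 ≡ 16. → (27, 16)
add P: tangent at (27, 16): λ = (3·27² + 17)/(2·16) ≡ 0/3. 3⁻¹ ≡ 10 (mod 29) since 3·10 = 30 ≡ 1, so λ ≡ 0·10 ≡ 0.
  x = λ² - 27 - 27 = 0 - 54 ≡ 4; y = λ·(27 - 4) - 16 ≡ 13. → (4, 13)

(4, 13)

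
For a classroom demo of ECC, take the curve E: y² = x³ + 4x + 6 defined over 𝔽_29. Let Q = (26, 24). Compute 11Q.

Repeated addition: build up to 11Q.
2Q: tangent at (26, 24): λ = (3·26² + 4)/(2·24) ≡ 2/19. 19⁻¹ ≡ 26 (mod 29) since 19·26 = 494 ≡ 1, so λ ≡ 2·26 ≡ 23.
  x = λ² - 26 - 26 = 529 - 52 ≡ 13; y = λ·(26 - 13) - 24 ≡ 14. → (13, 14)
3Q: (13, 14) + (26, 24). λ = (24 - 14)/(26 - 13) ≡ 10/13 mod 29. 13⁻¹ ≡ 9 (mod 29), so λ ≡ 3.
  x = λ² - 13 - 26 = 9 - 39 ≡ 28; y = λ·(13 - 28) - 14 ≡ 28. → (28, 28)
4Q: (28, 28) + (26, 24). λ = (24 - 28)/(26 - 28) ≡ 25/27 mod 29. 27⁻¹ ≡ 14 (mod 29) since 27·14 = 378 ≡ 1, so λ ≡ 2.
  x = λ² - 28 - 26 = 4 - 54 ≡ 8; y = λ·(28 - 8) - 28 ≡ 12. → (8, 12)
5Q: (8, 12) + (26, 24). λ = (24 - 12)/(26 - 8) ≡ 12/18 mod 29. 18⁻¹ ≡ 21 (mod 29), so λ ≡ 20.
  x = λ² - 8 - 26 = 400 - 34 ≡ 18; y = λ·(8 - 18) - 12 ≡ 20. → (18, 20)
6Q: (18, 20) + (26, 24). λ = (24 - 20)/(26 - 18) ≡ 4/8 mod 29. 8⁻¹ ≡ 11 (mod 29) since 8·11 = 88 ≡ 1, so λ ≡ 15.
  x = λ² - 18 - 26 = 225 - 44 ≡ 7; y = λ·(18 - 7) - 20 ≡ 0. → (7, 0)
7Q: (7, 0) + (26, 24). λ = (24 - 0)/(26 - 7) ≡ 24/19 mod 29. 19⁻¹ ≡ 26 (mod 29), so λ ≡ 15.
  x = λ² - 7 - 26 = 225 - 33 ≡ 18; y = λ·(7 - 18) - 0 ≡ 9. → (18, 9)
8Q: (18, 9) + (26, 24). λ = (24 - 9)/(26 - 18) ≡ 15/8 mod 29. 8⁻¹ ≡ 11 (mod 29) since 8·11 = 88 ≡ 1, so λ ≡ 20.
  x = λ² - 18 - 26 = 400 - 44 ≡ 8; y = λ·(18 - 8) - 9 ≡ 17. → (8, 17)
9Q: (8, 17) + (26, 24). λ = (24 - 17)/(26 - 8) ≡ 7/18 mod 29. 18⁻¹ ≡ 21 (mod 29) since 18·21 = 378 ≡ 1, so λ ≡ 2.
  x = λ² - 8 - 26 = 4 - 34 ≡ 28; y = λ·(8 - 28) - 17 ≡ 1. → (28, 1)
10Q: (28, 1) + (26, 24). λ = (24 - 1)/(26 - 28) ≡ 23/27 mod 29. 27⁻¹ ≡ 14 (mod 29), so λ ≡ 3.
  x = λ² - 28 - 26 = 9 - 54 ≡ 13; y = λ·(28 - 13) - 1 ≡ 15. → (13, 15)
11Q: (13, 15) + (26, 24). λ = (24 - 15)/(26 - 13) ≡ 9/13 mod 29. 13⁻¹ ≡ 9 (mod 29), so λ ≡ 23.
  x = λ² - 13 - 26 = 529 - 39 ≡ 26; y = λ·(13 - 26) - 15 ≡ 5. → (26, 5)

(26, 5)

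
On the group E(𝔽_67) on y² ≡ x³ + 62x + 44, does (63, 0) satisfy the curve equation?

yes

y² = 0² ≡ 0; x³ + 62x + 44 = 253997 ≡ 0 (mod 67). 0 = 0.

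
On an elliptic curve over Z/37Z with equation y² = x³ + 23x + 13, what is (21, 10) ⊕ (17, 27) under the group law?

(21, 10) + (17, 27). λ = (27 - 10)/(17 - 21) ≡ 17/33 mod 37. 33⁻¹ ≡ 9 (mod 37) since 33·9 = 297 ≡ 1, so λ ≡ 5.
  x = λ² - 21 - 17 = 25 - 38 ≡ 24; y = λ·(21 - 24) - 10 ≡ 12. → (24, 12)

(24, 12)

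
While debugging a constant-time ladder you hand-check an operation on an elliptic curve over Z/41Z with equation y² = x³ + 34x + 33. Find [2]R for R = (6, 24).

tangent at (6, 24): λ = (3·6² + 34)/(2·24) ≡ 19/7. 7⁻¹ ≡ 6 (mod 41), so λ ≡ 19·6 ≡ 32.
  x = λ² - 6 - 6 = 1024 - 12 ≡ 28; y = λ·(6 - 28) - 24 ≡ 10. → (28, 10)

(28, 10)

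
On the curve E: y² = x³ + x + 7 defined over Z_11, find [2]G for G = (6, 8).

(3, 9)

tangent at (6, 8): λ = (3·6² + 1)/(2·8) ≡ 10/5. 5⁻¹ ≡ 9 (mod 11), so λ ≡ 10·9 ≡ 2.
  x = λ² - 6 - 6 = 4 - 12 ≡ 3; y = λ·(6 - 3) - 8 ≡ 9. → (3, 9)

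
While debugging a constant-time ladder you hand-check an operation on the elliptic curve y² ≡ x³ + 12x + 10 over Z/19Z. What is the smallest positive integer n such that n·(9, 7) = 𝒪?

2P: tangent at (9, 7): λ = (3·9² + 12)/(2·7) ≡ 8/14. 14⁻¹ ≡ 15 (mod 19) since 14·15 = 210 ≡ 1, so λ ≡ 8·15 ≡ 6.
  x = λ² - 9 - 9 = 36 - 18 ≡ 18; y = λ·(9 - 18) - 7 ≡ 15. → (18, 15)
3P: (18, 15) + (9, 7). λ = (7 - 15)/(9 - 18) ≡ 11/10 mod 19. 10⁻¹ ≡ 2 (mod 19) since 10·2 = 20 ≡ 1, so λ ≡ 3.
  x = λ² - 18 - 9 = 9 - 27 ≡ 1; y = λ·(18 - 1) - 15 ≡ 17. → (1, 17)
4P: (1, 17) + (9, 7). λ = (7 - 17)/(9 - 1) ≡ 9/8 mod 19. 8⁻¹ ≡ 12 (mod 19), so λ ≡ 13.
  x = λ² - 1 - 9 = 169 - 10 ≡ 7; y = λ·(1 - 7) - 17 ≡ 0. → (7, 0)
5P: (7, 0) + (9, 7). λ = (7 - 0)/(9 - 7) ≡ 7/2 mod 19. 2⁻¹ ≡ 10 (mod 19) since 2·10 = 20 ≡ 1, so λ ≡ 13.
  x = λ² - 7 - 9 = 169 - 16 ≡ 1; y = λ·(7 - 1) - 0 ≡ 2. → (1, 2)
6P: (1, 2) + (9, 7). λ = (7 - 2)/(9 - 1) ≡ 5/8 mod 19. 8⁻¹ ≡ 12 (mod 19) since 8·12 = 96 ≡ 1, so λ ≡ 3.
  x = λ² - 1 - 9 = 9 - 10 ≡ 18; y = λ·(1 - 18) - 2 ≡ 4. → (18, 4)
7P: (18, 4) + (9, 7). λ = (7 - 4)/(9 - 18) ≡ 3/10 mod 19. 10⁻¹ ≡ 2 (mod 19) since 10·2 = 20 ≡ 1, so λ ≡ 6.
  x = λ² - 18 - 9 = 36 - 27 ≡ 9; y = λ·(18 - 9) - 4 ≡ 12. → (9, 12)
8P: (9, 12) + (9, 7): same x and y₁ ≡ -y₂, so the sum is 𝒪.
8P = 𝒪, so the order is 8.

8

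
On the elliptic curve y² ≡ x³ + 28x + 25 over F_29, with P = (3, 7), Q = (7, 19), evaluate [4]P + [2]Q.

First 4P:
Double-and-add on 4 = (100)₂. Start with P = (3, 7) for the leading 1-bit.
double: tangent at (3, 7): λ = (3·3² + 28)/(2·7) ≡ 26/14. 14⁻¹ ≡ 27 (mod 29) since 14·27 = 378 ≡ 1, so λ ≡ 26·27 ≡ 6.
  x = λ² - 3 - 3 = 36 - 6 ≡ 1; y = λ·(3 - 1) - 7 ≡ 5. → (1, 5)
double: tangent at (1, 5): λ = (3·1² + 28)/(2·5) ≡ 2/10. 10⁻¹ ≡ 3 (mod 29), so λ ≡ 2·3 ≡ 6.
  x = λ² - 1 - 1 = 36 - 2 ≡ 5; y = λ·(1 - 5) - 5 ≡ 0. → (5, 0)
4P = (5, 0).
Next 2Q:
Repeated addition: build up to 2Q.
2Q: tangent at (7, 19): λ = (3·7² + 28)/(2·19) ≡ 1/9. 9⁻¹ ≡ 13 (mod 29), so λ ≡ 1·13 ≡ 13.
  x = λ² - 7 - 7 = 169 - 14 ≡ 10; y = λ·(7 - 10) - 19 ≡ 0. → (10, 0)
2Q = (10, 0).
Finally 4P + 2Q:
(5, 0) + (10, 0). λ = (0 - 0)/(10 - 5) ≡ 0/5 mod 29. 5⁻¹ ≡ 6 (mod 29) since 5·6 = 30 ≡ 1, so λ ≡ 0.
  x = λ² - 5 - 10 = 0 - 15 ≡ 14; y = λ·(5 - 14) - 0 ≡ 0. → (14, 0)

(14, 0)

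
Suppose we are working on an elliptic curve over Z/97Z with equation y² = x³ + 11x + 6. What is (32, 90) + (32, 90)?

tangent at (32, 90): λ = (3·32² + 11)/(2·90) ≡ 76/83. 83⁻¹ ≡ 90 (mod 97) since 83·90 = 7470 ≡ 1, so λ ≡ 76·90 ≡ 50.
  x = λ² - 32 - 32 = 2500 - 64 ≡ 11; y = λ·(32 - 11) - 90 ≡ 87. → (11, 87)

(11, 87)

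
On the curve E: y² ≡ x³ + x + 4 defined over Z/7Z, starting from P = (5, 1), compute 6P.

Double-and-add on 6 = (110)₂. Start with P = (5, 1) for the leading 1-bit.
double: tangent at (5, 1): λ = (3·5² + 1)/(2·1) ≡ 6/2. 2⁻¹ ≡ 4 (mod 7), so λ ≡ 6·4 ≡ 3.
  x = λ² - 5 - 5 = 9 - 10 ≡ 6; y = λ·(5 - 6) - 1 ≡ 3. → (6, 3)
add P: (6, 3) + (5, 1). λ = (1 - 3)/(5 - 6) ≡ 5/6 mod 7. 6⁻¹ ≡ 6 (mod 7), so λ ≡ 2.
  x = λ² - 6 - 5 = 4 - 11 ≡ 0; y = λ·(6 - 0) - 3 ≡ 2. → (0, 2)
double: tangent at (0, 2): λ = (3·0² + 1)/(2·2) ≡ 1/4. 4⁻¹ ≡ 2 (mod 7), so λ ≡ 1·2 ≡ 2.
  x = λ² - 0 - 0 = 4 - 0 ≡ 4; y = λ·(0 - 4) - 2 ≡ 4. → (4, 4)

(4, 4)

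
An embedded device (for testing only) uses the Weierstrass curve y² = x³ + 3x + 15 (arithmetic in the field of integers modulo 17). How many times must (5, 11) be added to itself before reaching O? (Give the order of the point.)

2P: tangent at (5, 11): λ = (3·5² + 3)/(2·11) ≡ 10/5. 5⁻¹ ≡ 7 (mod 17), so λ ≡ 10·7 ≡ 2.
  x = λ² - 5 - 5 = 4 - 10 ≡ 11; y = λ·(5 - 11) - 11 ≡ 11. → (11, 11)
3P: (11, 11) + (5, 11). λ = (11 - 11)/(5 - 11) ≡ 0/11 mod 17. 11⁻¹ ≡ 14 (mod 17), so λ ≡ 0.
  x = λ² - 11 - 5 = 0 - 16 ≡ 1; y = λ·(11 - 1) - 11 ≡ 6. → (1, 6)
4P: (1, 6) + (5, 11). λ = (11 - 6)/(5 - 1) ≡ 5/4 mod 17. 4⁻¹ ≡ 13 (mod 17), so λ ≡ 14.
  x = λ² - 1 - 5 = 196 - 6 ≡ 3; y = λ·(1 - 3) - 6 ≡ 0. → (3, 0)
5P: (3, 0) + (5, 11). λ = (11 - 0)/(5 - 3) ≡ 11/2 mod 17. 2⁻¹ ≡ 9 (mod 17), so λ ≡ 14.
  x = λ² - 3 - 5 = 196 - 8 ≡ 1; y = λ·(3 - 1) - 0 ≡ 11. → (1, 11)
6P: (1, 11) + (5, 11). λ = (11 - 11)/(5 - 1) ≡ 0/4 mod 17. 4⁻¹ ≡ 13 (mod 17), so λ ≡ 0.
  x = λ² - 1 - 5 = 0 - 6 ≡ 11; y = λ·(1 - 11) - 11 ≡ 6. → (11, 6)
7P: (11, 6) + (5, 11). λ = (11 - 6)/(5 - 11) ≡ 5/11 mod 17. 11⁻¹ ≡ 14 (mod 17), so λ ≡ 2.
  x = λ² - 11 - 5 = 4 - 16 ≡ 5; y = λ·(11 - 5) - 6 ≡ 6. → (5, 6)
8P: (5, 6) + (5, 11): same x and y₁ ≡ -y₂, so the sum is O.
8P = O, so the order is 8.

8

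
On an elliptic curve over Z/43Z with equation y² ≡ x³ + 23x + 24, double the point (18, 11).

(22, 27)

tangent at (18, 11): λ = (3·18² + 23)/(2·11) ≡ 6/22. 22⁻¹ ≡ 2 (mod 43) since 22·2 = 44 ≡ 1, so λ ≡ 6·2 ≡ 12.
  x = λ² - 18 - 18 = 144 - 36 ≡ 22; y = λ·(18 - 22) - 11 ≡ 27. → (22, 27)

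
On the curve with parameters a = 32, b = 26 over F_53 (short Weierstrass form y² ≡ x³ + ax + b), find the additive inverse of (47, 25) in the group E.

-(47, 25) = (47, -25 mod 53) = (47, 28).

(47, 28)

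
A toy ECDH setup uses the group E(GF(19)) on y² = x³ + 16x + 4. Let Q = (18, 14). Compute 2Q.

(2, 5)

tangent at (18, 14): λ = (3·18² + 16)/(2·14) ≡ 0/9. 9⁻¹ ≡ 17 (mod 19) since 9·17 = 153 ≡ 1, so λ ≡ 0·17 ≡ 0.
  x = λ² - 18 - 18 = 0 - 36 ≡ 2; y = λ·(18 - 2) - 14 ≡ 5. → (2, 5)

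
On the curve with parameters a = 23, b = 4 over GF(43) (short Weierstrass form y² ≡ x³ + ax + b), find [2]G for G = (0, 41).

tangent at (0, 41): λ = (3·0² + 23)/(2·41) ≡ 23/39. 39⁻¹ ≡ 32 (mod 43) since 39·32 = 1248 ≡ 1, so λ ≡ 23·32 ≡ 5.
  x = λ² - 0 - 0 = 25 - 0 ≡ 25; y = λ·(0 - 25) - 41 ≡ 6. → (25, 6)

(25, 6)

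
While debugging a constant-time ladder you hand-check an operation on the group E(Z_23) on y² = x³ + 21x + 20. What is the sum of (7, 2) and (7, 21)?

O

The two points share x = 7 and their y-coordinates satisfy 2 + 21 ≡ 0 (mod 23), so they are inverses. Their sum is the point at infinity.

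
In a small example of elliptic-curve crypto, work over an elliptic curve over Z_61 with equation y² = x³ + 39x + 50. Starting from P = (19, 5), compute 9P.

Repeated addition: build up to 9P.
2P: tangent at (19, 5): λ = (3·19² + 39)/(2·5) ≡ 24/10. 10⁻¹ ≡ 55 (mod 61), so λ ≡ 24·55 ≡ 39.
  x = λ² - 19 - 19 = 1521 - 38 ≡ 19; y = λ·(19 - 19) - 5 ≡ 56. → (19, 56)
3P: (19, 56) + (19, 5): same x and y₁ ≡ -y₂, so the sum is O.
4P: O + (19, 5) = (19, 5) (identity).
5P: tangent at (19, 5): λ = (3·19² + 39)/(2·5) ≡ 24/10. 10⁻¹ ≡ 55 (mod 61), so λ ≡ 24·55 ≡ 39.
  x = λ² - 19 - 19 = 1521 - 38 ≡ 19; y = λ·(19 - 19) - 5 ≡ 56. → (19, 56)
6P: (19, 56) + (19, 5): same x and y₁ ≡ -y₂, so the sum is O.
7P: O + (19, 5) = (19, 5) (identity).
8P: tangent at (19, 5): λ = (3·19² + 39)/(2·5) ≡ 24/10. 10⁻¹ ≡ 55 (mod 61), so λ ≡ 24·55 ≡ 39.
  x = λ² - 19 - 19 = 1521 - 38 ≡ 19; y = λ·(19 - 19) - 5 ≡ 56. → (19, 56)
9P: (19, 56) + (19, 5): same x and y₁ ≡ -y₂, so the sum is O.

O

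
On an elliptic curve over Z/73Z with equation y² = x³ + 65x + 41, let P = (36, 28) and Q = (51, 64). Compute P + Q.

(56, 70)

(36, 28) + (51, 64). λ = (64 - 28)/(51 - 36) ≡ 36/15 mod 73. 15⁻¹ ≡ 39 (mod 73), so λ ≡ 17.
  x = λ² - 36 - 51 = 289 - 87 ≡ 56; y = λ·(36 - 56) - 28 ≡ 70. → (56, 70)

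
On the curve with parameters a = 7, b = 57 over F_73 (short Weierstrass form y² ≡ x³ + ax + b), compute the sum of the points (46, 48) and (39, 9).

(46, 48) + (39, 9). λ = (9 - 48)/(39 - 46) ≡ 34/66 mod 73. 66⁻¹ ≡ 52 (mod 73), so λ ≡ 16.
  x = λ² - 46 - 39 = 256 - 85 ≡ 25; y = λ·(46 - 25) - 48 ≡ 69. → (25, 69)

(25, 69)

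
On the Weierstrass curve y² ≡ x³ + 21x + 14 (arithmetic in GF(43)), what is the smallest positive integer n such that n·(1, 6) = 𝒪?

2P: tangent at (1, 6): λ = (3·1² + 21)/(2·6) ≡ 24/12. 12⁻¹ ≡ 18 (mod 43), so λ ≡ 24·18 ≡ 2.
  x = λ² - 1 - 1 = 4 - 2 ≡ 2; y = λ·(1 - 2) - 6 ≡ 35. → (2, 35)
3P: (2, 35) + (1, 6). λ = (6 - 35)/(1 - 2) ≡ 14/42 mod 43. 42⁻¹ ≡ 42 (mod 43) since 42·42 = 1764 ≡ 1, so λ ≡ 29.
  x = λ² - 2 - 1 = 841 - 3 ≡ 21; y = λ·(2 - 21) - 35 ≡ 16. → (21, 16)
4P: (21, 16) + (1, 6). λ = (6 - 16)/(1 - 21) ≡ 33/23 mod 43. 23⁻¹ ≡ 15 (mod 43), so λ ≡ 22.
  x = λ² - 21 - 1 = 484 - 22 ≡ 32; y = λ·(21 - 32) - 16 ≡ 0. → (32, 0)
5P: (32, 0) + (1, 6). λ = (6 - 0)/(1 - 32) ≡ 6/12 mod 43. 12⁻¹ ≡ 18 (mod 43), so λ ≡ 22.
  x = λ² - 32 - 1 = 484 - 33 ≡ 21; y = λ·(32 - 21) - 0 ≡ 27. → (21, 27)
6P: (21, 27) + (1, 6). λ = (6 - 27)/(1 - 21) ≡ 22/23 mod 43. 23⁻¹ ≡ 15 (mod 43), so λ ≡ 29.
  x = λ² - 21 - 1 = 841 - 22 ≡ 2; y = λ·(21 - 2) - 27 ≡ 8. → (2, 8)
7P: (2, 8) + (1, 6). λ = (6 - 8)/(1 - 2) ≡ 41/42 mod 43. 42⁻¹ ≡ 42 (mod 43), so λ ≡ 2.
  x = λ² - 2 - 1 = 4 - 3 ≡ 1; y = λ·(2 - 1) - 8 ≡ 37. → (1, 37)
8P: (1, 37) + (1, 6): same x and y₁ ≡ -y₂, so the sum is 𝒪.
8P = 𝒪, so the order is 8.

8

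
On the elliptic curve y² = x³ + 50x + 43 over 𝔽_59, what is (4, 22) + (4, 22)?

tangent at (4, 22): λ = (3·4² + 50)/(2·22) ≡ 39/44. 44⁻¹ ≡ 55 (mod 59) since 44·55 = 2420 ≡ 1, so λ ≡ 39·55 ≡ 21.
  x = λ² - 4 - 4 = 441 - 8 ≡ 20; y = λ·(4 - 20) - 22 ≡ 55. → (20, 55)

(20, 55)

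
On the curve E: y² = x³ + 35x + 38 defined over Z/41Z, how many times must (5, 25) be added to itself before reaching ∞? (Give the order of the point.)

6

2P: tangent at (5, 25): λ = (3·5² + 35)/(2·25) ≡ 28/9. 9⁻¹ ≡ 32 (mod 41), so λ ≡ 28·32 ≡ 35.
  x = λ² - 5 - 5 = 1225 - 10 ≡ 26; y = λ·(5 - 26) - 25 ≡ 19. → (26, 19)
3P: (26, 19) + (5, 25). λ = (25 - 19)/(5 - 26) ≡ 6/20 mod 41. 20⁻¹ ≡ 39 (mod 41), so λ ≡ 29.
  x = λ² - 26 - 5 = 841 - 31 ≡ 31; y = λ·(26 - 31) - 19 ≡ 0. → (31, 0)
4P: (31, 0) + (5, 25). λ = (25 - 0)/(5 - 31) ≡ 25/15 mod 41. 15⁻¹ ≡ 11 (mod 41) since 15·11 = 165 ≡ 1, so λ ≡ 29.
  x = λ² - 31 - 5 = 841 - 36 ≡ 26; y = λ·(31 - 26) - 0 ≡ 22. → (26, 22)
5P: (26, 22) + (5, 25). λ = (25 - 22)/(5 - 26) ≡ 3/20 mod 41. 20⁻¹ ≡ 39 (mod 41), so λ ≡ 35.
  x = λ² - 26 - 5 = 1225 - 31 ≡ 5; y = λ·(26 - 5) - 22 ≡ 16. → (5, 16)
6P: (5, 16) + (5, 25): same x and y₁ ≡ -y₂, so the sum is ∞.
6P = ∞, so the order is 6.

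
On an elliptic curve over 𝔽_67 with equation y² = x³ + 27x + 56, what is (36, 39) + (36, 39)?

tangent at (36, 39): λ = (3·36² + 27)/(2·39) ≡ 29/11. 11⁻¹ ≡ 61 (mod 67), so λ ≡ 29·61 ≡ 27.
  x = λ² - 36 - 36 = 729 - 72 ≡ 54; y = λ·(36 - 54) - 39 ≡ 11. → (54, 11)

(54, 11)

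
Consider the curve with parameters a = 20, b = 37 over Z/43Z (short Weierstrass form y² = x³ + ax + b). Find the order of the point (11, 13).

8

2P: tangent at (11, 13): λ = (3·11² + 20)/(2·13) ≡ 39/26. 26⁻¹ ≡ 5 (mod 43), so λ ≡ 39·5 ≡ 23.
  x = λ² - 11 - 11 = 529 - 22 ≡ 34; y = λ·(11 - 34) - 13 ≡ 17. → (34, 17)
3P: (34, 17) + (11, 13). λ = (13 - 17)/(11 - 34) ≡ 39/20 mod 43. 20⁻¹ ≡ 28 (mod 43) since 20·28 = 560 ≡ 1, so λ ≡ 17.
  x = λ² - 34 - 11 = 289 - 45 ≡ 29; y = λ·(34 - 29) - 17 ≡ 25. → (29, 25)
4P: (29, 25) + (11, 13). λ = (13 - 25)/(11 - 29) ≡ 31/25 mod 43. 25⁻¹ ≡ 31 (mod 43), so λ ≡ 15.
  x = λ² - 29 - 11 = 225 - 40 ≡ 13; y = λ·(29 - 13) - 25 ≡ 0. → (13, 0)
5P: (13, 0) + (11, 13). λ = (13 - 0)/(11 - 13) ≡ 13/41 mod 43. 41⁻¹ ≡ 21 (mod 43) since 41·21 = 861 ≡ 1, so λ ≡ 15.
  x = λ² - 13 - 11 = 225 - 24 ≡ 29; y = λ·(13 - 29) - 0 ≡ 18. → (29, 18)
6P: (29, 18) + (11, 13). λ = (13 - 18)/(11 - 29) ≡ 38/25 mod 43. 25⁻¹ ≡ 31 (mod 43) since 25·31 = 775 ≡ 1, so λ ≡ 17.
  x = λ² - 29 - 11 = 289 - 40 ≡ 34; y = λ·(29 - 34) - 18 ≡ 26. → (34, 26)
7P: (34, 26) + (11, 13). λ = (13 - 26)/(11 - 34) ≡ 30/20 mod 43. 20⁻¹ ≡ 28 (mod 43) since 20·28 = 560 ≡ 1, so λ ≡ 23.
  x = λ² - 34 - 11 = 529 - 45 ≡ 11; y = λ·(34 - 11) - 26 ≡ 30. → (11, 30)
8P: (11, 30) + (11, 13): same x and y₁ ≡ -y₂, so the sum is O.
8P = O, so the order is 8.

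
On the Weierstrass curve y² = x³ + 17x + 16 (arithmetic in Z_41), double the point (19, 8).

tangent at (19, 8): λ = (3·19² + 17)/(2·8) ≡ 34/16. 16⁻¹ ≡ 18 (mod 41), so λ ≡ 34·18 ≡ 38.
  x = λ² - 19 - 19 = 1444 - 38 ≡ 12; y = λ·(19 - 12) - 8 ≡ 12. → (12, 12)

(12, 12)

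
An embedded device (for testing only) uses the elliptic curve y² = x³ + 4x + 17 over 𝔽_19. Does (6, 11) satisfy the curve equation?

y² = 11² ≡ 7; x³ + 4x + 17 = 257 ≡ 10 (mod 19). 7 ≠ 10.

no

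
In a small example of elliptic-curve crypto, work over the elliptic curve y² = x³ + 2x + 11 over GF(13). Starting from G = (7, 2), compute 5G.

O

Double-and-add on 5 = (101)₂. Start with G = (7, 2) for the leading 1-bit.
double: tangent at (7, 2): λ = (3·7² + 2)/(2·2) ≡ 6/4. 4⁻¹ ≡ 10 (mod 13), so λ ≡ 6·10 ≡ 8.
  x = λ² - 7 - 7 = 64 - 14 ≡ 11; y = λ·(7 - 11) - 2 ≡ 5. → (11, 5)
double: tangent at (11, 5): λ = (3·11² + 2)/(2·5) ≡ 1/10. 10⁻¹ ≡ 4 (mod 13) since 10·4 = 40 ≡ 1, so λ ≡ 1·4 ≡ 4.
  x = λ² - 11 - 11 = 16 - 22 ≡ 7; y = λ·(11 - 7) - 5 ≡ 11. → (7, 11)
add G: (7, 11) + (7, 2): same x and y₁ ≡ -y₂, so the sum is ∞.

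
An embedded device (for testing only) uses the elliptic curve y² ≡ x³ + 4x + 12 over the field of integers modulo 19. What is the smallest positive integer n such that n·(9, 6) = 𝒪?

12

2P: tangent at (9, 6): λ = (3·9² + 4)/(2·6) ≡ 0/12. 12⁻¹ ≡ 8 (mod 19) since 12·8 = 96 ≡ 1, so λ ≡ 0·8 ≡ 0.
  x = λ² - 9 - 9 = 0 - 18 ≡ 1; y = λ·(9 - 1) - 6 ≡ 13. → (1, 13)
3P: (1, 13) + (9, 6). λ = (6 - 13)/(9 - 1) ≡ 12/8 mod 19. 8⁻¹ ≡ 12 (mod 19), so λ ≡ 11.
  x = λ² - 1 - 9 = 121 - 10 ≡ 16; y = λ·(1 - 16) - 13 ≡ 12. → (16, 12)
4P: (16, 12) + (9, 6). λ = (6 - 12)/(9 - 16) ≡ 13/12 mod 19. 12⁻¹ ≡ 8 (mod 19), so λ ≡ 9.
  x = λ² - 16 - 9 = 81 - 25 ≡ 18; y = λ·(16 - 18) - 12 ≡ 8. → (18, 8)
5P: (18, 8) + (9, 6). λ = (6 - 8)/(9 - 18) ≡ 17/10 mod 19. 10⁻¹ ≡ 2 (mod 19), so λ ≡ 15.
  x = λ² - 18 - 9 = 225 - 27 ≡ 8; y = λ·(18 - 8) - 8 ≡ 9. → (8, 9)
6P: (8, 9) + (9, 6). λ = (6 - 9)/(9 - 8) ≡ 16/1 mod 19. 1⁻¹ ≡ 1 (mod 19) since 1·1 = 1 ≡ 1, so λ ≡ 16.
  x = λ² - 8 - 9 = 256 - 17 ≡ 11; y = λ·(8 - 11) - 9 ≡ 0. → (11, 0)
7P: (11, 0) + (9, 6). λ = (6 - 0)/(9 - 11) ≡ 6/17 mod 19. 17⁻¹ ≡ 9 (mod 19), so λ ≡ 16.
  x = λ² - 11 - 9 = 256 - 20 ≡ 8; y = λ·(11 - 8) - 0 ≡ 10. → (8, 10)
8P: (8, 10) + (9, 6). λ = (6 - 10)/(9 - 8) ≡ 15/1 mod 19. 1⁻¹ ≡ 1 (mod 19) since 1·1 = 1 ≡ 1, so λ ≡ 15.
  x = λ² - 8 - 9 = 225 - 17 ≡ 18; y = λ·(8 - 18) - 10 ≡ 11. → (18, 11)
9P: (18, 11) + (9, 6). λ = (6 - 11)/(9 - 18) ≡ 14/10 mod 19. 10⁻¹ ≡ 2 (mod 19) since 10·2 = 20 ≡ 1, so λ ≡ 9.
  x = λ² - 18 - 9 = 81 - 27 ≡ 16; y = λ·(18 - 16) - 11 ≡ 7. → (16, 7)
10P: (16, 7) + (9, 6). λ = (6 - 7)/(9 - 16) ≡ 18/12 mod 19. 12⁻¹ ≡ 8 (mod 19) since 12·8 = 96 ≡ 1, so λ ≡ 11.
  x = λ² - 16 - 9 = 121 - 25 ≡ 1; y = λ·(16 - 1) - 7 ≡ 6. → (1, 6)
11P: (1, 6) + (9, 6). λ = (6 - 6)/(9 - 1) ≡ 0/8 mod 19. 8⁻¹ ≡ 12 (mod 19), so λ ≡ 0.
  x = λ² - 1 - 9 = 0 - 10 ≡ 9; y = λ·(1 - 9) - 6 ≡ 13. → (9, 13)
12P: (9, 13) + (9, 6): same x and y₁ ≡ -y₂, so the sum is 𝒪.
12P = 𝒪, so the order is 12.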